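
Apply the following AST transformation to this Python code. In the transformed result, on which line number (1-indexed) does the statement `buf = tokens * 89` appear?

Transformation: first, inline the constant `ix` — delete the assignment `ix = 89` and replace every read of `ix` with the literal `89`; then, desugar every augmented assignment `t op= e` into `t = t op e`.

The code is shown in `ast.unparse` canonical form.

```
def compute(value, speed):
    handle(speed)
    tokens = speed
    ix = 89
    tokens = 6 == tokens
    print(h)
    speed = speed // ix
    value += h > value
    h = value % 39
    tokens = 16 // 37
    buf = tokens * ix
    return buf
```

Transformed code:
def compute(value, speed):
    handle(speed)
    tokens = speed
    tokens = 6 == tokens
    print(h)
    speed = speed // 89
    value = value + (h > value)
    h = value % 39
    tokens = 16 // 37
    buf = tokens * 89
    return buf

10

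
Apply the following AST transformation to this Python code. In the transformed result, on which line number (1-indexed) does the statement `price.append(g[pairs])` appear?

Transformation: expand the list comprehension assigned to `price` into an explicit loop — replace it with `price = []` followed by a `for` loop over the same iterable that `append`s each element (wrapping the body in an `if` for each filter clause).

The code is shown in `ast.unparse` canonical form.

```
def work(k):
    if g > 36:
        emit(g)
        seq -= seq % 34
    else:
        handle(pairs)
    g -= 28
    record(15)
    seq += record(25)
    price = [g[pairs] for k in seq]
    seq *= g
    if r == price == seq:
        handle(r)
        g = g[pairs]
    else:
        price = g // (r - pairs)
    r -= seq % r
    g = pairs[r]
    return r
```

12

Transformed code:
def work(k):
    if g > 36:
        emit(g)
        seq -= seq % 34
    else:
        handle(pairs)
    g -= 28
    record(15)
    seq += record(25)
    price = []
    for k in seq:
        price.append(g[pairs])
    seq *= g
    if r == price == seq:
        handle(r)
        g = g[pairs]
    else:
        price = g // (r - pairs)
    r -= seq % r
    g = pairs[r]
    return r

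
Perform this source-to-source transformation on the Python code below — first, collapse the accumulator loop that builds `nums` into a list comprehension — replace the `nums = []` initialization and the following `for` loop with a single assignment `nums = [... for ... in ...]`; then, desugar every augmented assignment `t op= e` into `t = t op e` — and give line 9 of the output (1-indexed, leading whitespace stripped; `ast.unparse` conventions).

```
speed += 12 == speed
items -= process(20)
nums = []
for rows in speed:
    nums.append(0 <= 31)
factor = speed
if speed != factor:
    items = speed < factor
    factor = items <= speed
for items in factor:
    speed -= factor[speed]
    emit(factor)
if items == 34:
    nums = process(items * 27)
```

Transformed code:
speed = speed + (12 == speed)
items = items - process(20)
nums = [0 <= 31 for rows in speed]
factor = speed
if speed != factor:
    items = speed < factor
    factor = items <= speed
for items in factor:
    speed = speed - factor[speed]
    emit(factor)
if items == 34:
    nums = process(items * 27)

speed = speed - factor[speed]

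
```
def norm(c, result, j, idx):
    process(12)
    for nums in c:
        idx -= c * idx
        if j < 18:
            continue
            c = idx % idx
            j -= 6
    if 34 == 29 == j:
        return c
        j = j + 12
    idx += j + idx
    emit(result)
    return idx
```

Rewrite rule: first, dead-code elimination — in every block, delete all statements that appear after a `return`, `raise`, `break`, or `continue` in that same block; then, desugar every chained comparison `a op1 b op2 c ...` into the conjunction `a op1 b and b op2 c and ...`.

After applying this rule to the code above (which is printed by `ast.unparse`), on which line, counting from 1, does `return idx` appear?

11

Transformed code:
def norm(c, result, j, idx):
    process(12)
    for nums in c:
        idx -= c * idx
        if j < 18:
            continue
    if 34 == 29 and 29 == j:
        return c
    idx += j + idx
    emit(result)
    return idx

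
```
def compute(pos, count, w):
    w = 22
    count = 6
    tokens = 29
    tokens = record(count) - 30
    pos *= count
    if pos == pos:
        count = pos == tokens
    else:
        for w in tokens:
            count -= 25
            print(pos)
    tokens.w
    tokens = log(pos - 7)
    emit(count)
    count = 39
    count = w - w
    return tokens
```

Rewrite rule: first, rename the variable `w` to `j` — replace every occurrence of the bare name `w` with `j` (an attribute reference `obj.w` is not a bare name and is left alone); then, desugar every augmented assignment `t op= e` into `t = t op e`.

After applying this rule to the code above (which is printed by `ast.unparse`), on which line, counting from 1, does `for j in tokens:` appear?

10

Transformed code:
def compute(pos, count, j):
    j = 22
    count = 6
    tokens = 29
    tokens = record(count) - 30
    pos = pos * count
    if pos == pos:
        count = pos == tokens
    else:
        for j in tokens:
            count = count - 25
            print(pos)
    tokens.w
    tokens = log(pos - 7)
    emit(count)
    count = 39
    count = j - j
    return tokens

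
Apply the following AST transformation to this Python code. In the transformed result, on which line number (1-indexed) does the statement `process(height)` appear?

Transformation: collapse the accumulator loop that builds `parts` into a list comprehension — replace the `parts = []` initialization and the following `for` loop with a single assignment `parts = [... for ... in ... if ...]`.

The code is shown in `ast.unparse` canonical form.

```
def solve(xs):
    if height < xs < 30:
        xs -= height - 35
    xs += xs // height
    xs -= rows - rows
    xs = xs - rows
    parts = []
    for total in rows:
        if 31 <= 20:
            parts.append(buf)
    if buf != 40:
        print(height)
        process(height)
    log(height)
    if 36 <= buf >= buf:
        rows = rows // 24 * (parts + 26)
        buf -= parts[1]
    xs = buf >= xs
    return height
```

10

Transformed code:
def solve(xs):
    if height < xs < 30:
        xs -= height - 35
    xs += xs // height
    xs -= rows - rows
    xs = xs - rows
    parts = [buf for total in rows if 31 <= 20]
    if buf != 40:
        print(height)
        process(height)
    log(height)
    if 36 <= buf >= buf:
        rows = rows // 24 * (parts + 26)
        buf -= parts[1]
    xs = buf >= xs
    return height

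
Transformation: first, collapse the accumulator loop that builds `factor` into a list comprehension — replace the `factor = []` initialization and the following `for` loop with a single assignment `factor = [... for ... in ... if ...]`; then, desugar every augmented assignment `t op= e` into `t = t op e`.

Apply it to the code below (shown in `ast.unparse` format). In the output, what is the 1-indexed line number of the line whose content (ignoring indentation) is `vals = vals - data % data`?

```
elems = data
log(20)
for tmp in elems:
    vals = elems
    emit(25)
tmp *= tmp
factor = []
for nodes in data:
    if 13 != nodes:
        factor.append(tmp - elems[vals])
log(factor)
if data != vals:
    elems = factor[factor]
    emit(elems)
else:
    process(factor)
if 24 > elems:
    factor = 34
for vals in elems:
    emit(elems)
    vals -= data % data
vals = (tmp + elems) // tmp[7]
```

18

Transformed code:
elems = data
log(20)
for tmp in elems:
    vals = elems
    emit(25)
tmp = tmp * tmp
factor = [tmp - elems[vals] for nodes in data if 13 != nodes]
log(factor)
if data != vals:
    elems = factor[factor]
    emit(elems)
else:
    process(factor)
if 24 > elems:
    factor = 34
for vals in elems:
    emit(elems)
    vals = vals - data % data
vals = (tmp + elems) // tmp[7]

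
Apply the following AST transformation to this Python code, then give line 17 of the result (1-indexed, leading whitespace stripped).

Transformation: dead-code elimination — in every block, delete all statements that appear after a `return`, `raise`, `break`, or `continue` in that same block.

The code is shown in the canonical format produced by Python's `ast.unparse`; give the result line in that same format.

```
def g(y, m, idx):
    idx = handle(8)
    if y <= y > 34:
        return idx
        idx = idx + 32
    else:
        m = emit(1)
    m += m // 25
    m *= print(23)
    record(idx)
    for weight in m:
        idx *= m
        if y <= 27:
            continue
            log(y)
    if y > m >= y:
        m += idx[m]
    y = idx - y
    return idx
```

Transformed code:
def g(y, m, idx):
    idx = handle(8)
    if y <= y > 34:
        return idx
    else:
        m = emit(1)
    m += m // 25
    m *= print(23)
    record(idx)
    for weight in m:
        idx *= m
        if y <= 27:
            continue
    if y > m >= y:
        m += idx[m]
    y = idx - y
    return idx

return idx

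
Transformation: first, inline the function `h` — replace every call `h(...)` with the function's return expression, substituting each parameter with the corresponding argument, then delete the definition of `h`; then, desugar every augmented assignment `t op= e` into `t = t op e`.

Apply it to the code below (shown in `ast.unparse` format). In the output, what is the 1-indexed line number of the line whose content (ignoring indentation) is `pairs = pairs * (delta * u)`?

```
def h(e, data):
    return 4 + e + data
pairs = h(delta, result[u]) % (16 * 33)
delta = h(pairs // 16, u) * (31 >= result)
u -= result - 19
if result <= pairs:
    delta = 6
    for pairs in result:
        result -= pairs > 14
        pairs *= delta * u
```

Transformed code:
pairs = (4 + delta + result[u]) % (16 * 33)
delta = (4 + pairs // 16 + u) * (31 >= result)
u = u - (result - 19)
if result <= pairs:
    delta = 6
    for pairs in result:
        result = result - (pairs > 14)
        pairs = pairs * (delta * u)

8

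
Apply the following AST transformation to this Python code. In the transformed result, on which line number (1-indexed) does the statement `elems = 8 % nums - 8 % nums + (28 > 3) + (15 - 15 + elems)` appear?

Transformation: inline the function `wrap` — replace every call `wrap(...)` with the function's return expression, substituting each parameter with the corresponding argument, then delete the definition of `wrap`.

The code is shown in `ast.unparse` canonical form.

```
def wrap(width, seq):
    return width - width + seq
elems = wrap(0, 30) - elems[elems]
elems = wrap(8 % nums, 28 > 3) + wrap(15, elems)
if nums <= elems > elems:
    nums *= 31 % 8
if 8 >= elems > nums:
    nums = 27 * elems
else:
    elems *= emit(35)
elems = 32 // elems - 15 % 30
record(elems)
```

Transformed code:
elems = 0 - 0 + 30 - elems[elems]
elems = 8 % nums - 8 % nums + (28 > 3) + (15 - 15 + elems)
if nums <= elems > elems:
    nums *= 31 % 8
if 8 >= elems > nums:
    nums = 27 * elems
else:
    elems *= emit(35)
elems = 32 // elems - 15 % 30
record(elems)

2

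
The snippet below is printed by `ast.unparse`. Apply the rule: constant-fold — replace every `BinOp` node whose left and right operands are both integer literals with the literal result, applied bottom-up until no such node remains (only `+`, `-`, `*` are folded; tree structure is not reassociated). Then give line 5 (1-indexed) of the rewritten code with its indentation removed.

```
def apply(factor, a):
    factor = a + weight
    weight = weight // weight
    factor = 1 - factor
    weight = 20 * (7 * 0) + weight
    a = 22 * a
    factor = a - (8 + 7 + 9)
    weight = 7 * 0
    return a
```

weight = 0 + weight

Transformed code:
def apply(factor, a):
    factor = a + weight
    weight = weight // weight
    factor = 1 - factor
    weight = 0 + weight
    a = 22 * a
    factor = a - 24
    weight = 0
    return a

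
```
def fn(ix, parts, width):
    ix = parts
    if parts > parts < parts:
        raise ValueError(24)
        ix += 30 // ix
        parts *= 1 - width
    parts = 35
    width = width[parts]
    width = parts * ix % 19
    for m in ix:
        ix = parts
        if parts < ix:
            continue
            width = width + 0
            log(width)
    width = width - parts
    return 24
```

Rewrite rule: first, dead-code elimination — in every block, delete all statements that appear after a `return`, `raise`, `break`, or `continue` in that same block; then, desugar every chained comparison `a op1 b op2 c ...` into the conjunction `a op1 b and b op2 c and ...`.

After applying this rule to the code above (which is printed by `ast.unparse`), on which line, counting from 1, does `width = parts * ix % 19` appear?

Transformed code:
def fn(ix, parts, width):
    ix = parts
    if parts > parts and parts < parts:
        raise ValueError(24)
    parts = 35
    width = width[parts]
    width = parts * ix % 19
    for m in ix:
        ix = parts
        if parts < ix:
            continue
    width = width - parts
    return 24

7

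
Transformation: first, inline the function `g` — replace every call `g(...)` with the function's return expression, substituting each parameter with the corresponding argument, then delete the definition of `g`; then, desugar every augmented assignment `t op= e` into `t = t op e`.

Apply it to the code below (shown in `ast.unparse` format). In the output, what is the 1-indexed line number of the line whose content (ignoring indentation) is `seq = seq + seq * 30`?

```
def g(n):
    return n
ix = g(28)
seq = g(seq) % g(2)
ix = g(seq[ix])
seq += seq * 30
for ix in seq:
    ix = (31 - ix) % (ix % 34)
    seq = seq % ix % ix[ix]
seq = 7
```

Transformed code:
ix = 28
seq = seq % 2
ix = seq[ix]
seq = seq + seq * 30
for ix in seq:
    ix = (31 - ix) % (ix % 34)
    seq = seq % ix % ix[ix]
seq = 7

4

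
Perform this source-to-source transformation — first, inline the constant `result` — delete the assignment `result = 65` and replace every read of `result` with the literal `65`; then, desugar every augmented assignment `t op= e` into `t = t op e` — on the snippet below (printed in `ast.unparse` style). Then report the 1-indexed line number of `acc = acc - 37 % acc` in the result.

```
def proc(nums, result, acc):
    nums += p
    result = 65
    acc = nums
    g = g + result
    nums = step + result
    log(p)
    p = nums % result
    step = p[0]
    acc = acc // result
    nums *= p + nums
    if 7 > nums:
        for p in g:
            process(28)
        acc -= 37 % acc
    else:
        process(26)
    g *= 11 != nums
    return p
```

14

Transformed code:
def proc(nums, result, acc):
    nums = nums + p
    acc = nums
    g = g + 65
    nums = step + 65
    log(p)
    p = nums % 65
    step = p[0]
    acc = acc // 65
    nums = nums * (p + nums)
    if 7 > nums:
        for p in g:
            process(28)
        acc = acc - 37 % acc
    else:
        process(26)
    g = g * (11 != nums)
    return p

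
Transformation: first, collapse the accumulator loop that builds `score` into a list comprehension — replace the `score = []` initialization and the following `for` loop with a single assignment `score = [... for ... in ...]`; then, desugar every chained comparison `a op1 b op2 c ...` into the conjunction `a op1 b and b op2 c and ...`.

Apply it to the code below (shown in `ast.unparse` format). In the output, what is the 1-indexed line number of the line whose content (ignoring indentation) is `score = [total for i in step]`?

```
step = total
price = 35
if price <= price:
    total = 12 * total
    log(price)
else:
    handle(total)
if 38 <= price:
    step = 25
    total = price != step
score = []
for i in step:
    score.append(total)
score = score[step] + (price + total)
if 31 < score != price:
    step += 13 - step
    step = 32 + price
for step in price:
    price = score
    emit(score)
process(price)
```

11

Transformed code:
step = total
price = 35
if price <= price:
    total = 12 * total
    log(price)
else:
    handle(total)
if 38 <= price:
    step = 25
    total = price != step
score = [total for i in step]
score = score[step] + (price + total)
if 31 < score and score != price:
    step += 13 - step
    step = 32 + price
for step in price:
    price = score
    emit(score)
process(price)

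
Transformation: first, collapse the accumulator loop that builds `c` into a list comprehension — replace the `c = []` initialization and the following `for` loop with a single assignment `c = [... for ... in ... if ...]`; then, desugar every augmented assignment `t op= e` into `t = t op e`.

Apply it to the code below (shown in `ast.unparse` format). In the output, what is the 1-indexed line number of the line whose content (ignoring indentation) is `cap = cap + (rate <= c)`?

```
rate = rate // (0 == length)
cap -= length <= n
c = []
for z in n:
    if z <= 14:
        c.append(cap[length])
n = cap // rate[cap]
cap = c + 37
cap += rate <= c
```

Transformed code:
rate = rate // (0 == length)
cap = cap - (length <= n)
c = [cap[length] for z in n if z <= 14]
n = cap // rate[cap]
cap = c + 37
cap = cap + (rate <= c)

6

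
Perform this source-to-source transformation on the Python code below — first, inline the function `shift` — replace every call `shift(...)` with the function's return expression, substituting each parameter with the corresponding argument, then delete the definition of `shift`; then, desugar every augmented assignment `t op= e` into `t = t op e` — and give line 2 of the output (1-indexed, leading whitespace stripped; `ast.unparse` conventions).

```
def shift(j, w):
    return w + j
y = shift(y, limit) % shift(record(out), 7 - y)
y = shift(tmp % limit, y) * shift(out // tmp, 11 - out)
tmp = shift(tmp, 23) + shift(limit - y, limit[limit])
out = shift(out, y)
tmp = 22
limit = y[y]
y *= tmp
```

y = (y + tmp % limit) * (11 - out + out // tmp)

Transformed code:
y = (limit + y) % (7 - y + record(out))
y = (y + tmp % limit) * (11 - out + out // tmp)
tmp = 23 + tmp + (limit[limit] + (limit - y))
out = y + out
tmp = 22
limit = y[y]
y = y * tmp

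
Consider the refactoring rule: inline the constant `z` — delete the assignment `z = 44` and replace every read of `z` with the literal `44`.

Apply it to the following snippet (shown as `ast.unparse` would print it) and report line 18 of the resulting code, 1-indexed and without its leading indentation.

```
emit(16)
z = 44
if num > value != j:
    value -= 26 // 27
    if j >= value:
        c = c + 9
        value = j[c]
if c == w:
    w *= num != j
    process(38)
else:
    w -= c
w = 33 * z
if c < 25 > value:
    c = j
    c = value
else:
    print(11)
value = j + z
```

Transformed code:
emit(16)
if num > value != j:
    value -= 26 // 27
    if j >= value:
        c = c + 9
        value = j[c]
if c == w:
    w *= num != j
    process(38)
else:
    w -= c
w = 33 * 44
if c < 25 > value:
    c = j
    c = value
else:
    print(11)
value = j + 44

value = j + 44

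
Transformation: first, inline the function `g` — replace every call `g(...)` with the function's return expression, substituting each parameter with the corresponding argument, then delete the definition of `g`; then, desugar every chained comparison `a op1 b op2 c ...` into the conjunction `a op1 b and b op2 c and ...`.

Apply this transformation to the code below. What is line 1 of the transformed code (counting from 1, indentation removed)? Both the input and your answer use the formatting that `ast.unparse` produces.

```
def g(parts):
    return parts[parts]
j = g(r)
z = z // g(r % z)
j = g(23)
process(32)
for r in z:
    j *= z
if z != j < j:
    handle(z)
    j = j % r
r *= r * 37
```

j = r[r]

Transformed code:
j = r[r]
z = z // (r % z)[r % z]
j = 23[23]
process(32)
for r in z:
    j *= z
if z != j and j < j:
    handle(z)
    j = j % r
r *= r * 37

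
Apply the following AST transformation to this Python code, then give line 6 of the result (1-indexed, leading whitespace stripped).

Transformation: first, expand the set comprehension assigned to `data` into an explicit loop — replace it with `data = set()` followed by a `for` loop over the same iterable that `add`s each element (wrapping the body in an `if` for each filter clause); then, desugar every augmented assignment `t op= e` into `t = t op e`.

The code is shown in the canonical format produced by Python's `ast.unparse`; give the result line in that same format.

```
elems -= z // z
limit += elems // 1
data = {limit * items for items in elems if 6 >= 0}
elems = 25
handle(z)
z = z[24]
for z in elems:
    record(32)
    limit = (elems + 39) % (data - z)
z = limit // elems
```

data.add(limit * items)

Transformed code:
elems = elems - z // z
limit = limit + elems // 1
data = set()
for items in elems:
    if 6 >= 0:
        data.add(limit * items)
elems = 25
handle(z)
z = z[24]
for z in elems:
    record(32)
    limit = (elems + 39) % (data - z)
z = limit // elems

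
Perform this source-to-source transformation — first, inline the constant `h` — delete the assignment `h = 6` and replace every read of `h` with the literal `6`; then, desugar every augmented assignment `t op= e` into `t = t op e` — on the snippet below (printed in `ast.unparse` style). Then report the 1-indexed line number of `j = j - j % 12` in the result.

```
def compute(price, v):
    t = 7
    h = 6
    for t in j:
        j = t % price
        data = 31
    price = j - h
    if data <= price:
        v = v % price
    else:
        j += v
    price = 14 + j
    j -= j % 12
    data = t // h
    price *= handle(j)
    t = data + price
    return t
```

12

Transformed code:
def compute(price, v):
    t = 7
    for t in j:
        j = t % price
        data = 31
    price = j - 6
    if data <= price:
        v = v % price
    else:
        j = j + v
    price = 14 + j
    j = j - j % 12
    data = t // 6
    price = price * handle(j)
    t = data + price
    return t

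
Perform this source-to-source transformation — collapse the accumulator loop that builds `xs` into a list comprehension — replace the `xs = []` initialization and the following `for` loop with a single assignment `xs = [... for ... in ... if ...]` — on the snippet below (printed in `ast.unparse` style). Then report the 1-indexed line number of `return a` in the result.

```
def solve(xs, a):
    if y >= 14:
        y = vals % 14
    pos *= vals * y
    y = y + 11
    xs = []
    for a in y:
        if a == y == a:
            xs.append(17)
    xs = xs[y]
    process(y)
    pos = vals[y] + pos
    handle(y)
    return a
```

Transformed code:
def solve(xs, a):
    if y >= 14:
        y = vals % 14
    pos *= vals * y
    y = y + 11
    xs = [17 for a in y if a == y == a]
    xs = xs[y]
    process(y)
    pos = vals[y] + pos
    handle(y)
    return a

11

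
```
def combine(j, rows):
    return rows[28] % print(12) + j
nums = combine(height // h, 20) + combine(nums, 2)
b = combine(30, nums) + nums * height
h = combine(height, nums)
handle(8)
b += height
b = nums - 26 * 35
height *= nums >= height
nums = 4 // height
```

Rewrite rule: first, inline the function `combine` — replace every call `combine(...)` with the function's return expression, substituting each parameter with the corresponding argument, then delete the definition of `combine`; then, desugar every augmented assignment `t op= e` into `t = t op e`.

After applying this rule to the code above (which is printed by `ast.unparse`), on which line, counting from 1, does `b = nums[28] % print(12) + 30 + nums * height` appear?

Transformed code:
nums = 20[28] % print(12) + height // h + (2[28] % print(12) + nums)
b = nums[28] % print(12) + 30 + nums * height
h = nums[28] % print(12) + height
handle(8)
b = b + height
b = nums - 26 * 35
height = height * (nums >= height)
nums = 4 // height

2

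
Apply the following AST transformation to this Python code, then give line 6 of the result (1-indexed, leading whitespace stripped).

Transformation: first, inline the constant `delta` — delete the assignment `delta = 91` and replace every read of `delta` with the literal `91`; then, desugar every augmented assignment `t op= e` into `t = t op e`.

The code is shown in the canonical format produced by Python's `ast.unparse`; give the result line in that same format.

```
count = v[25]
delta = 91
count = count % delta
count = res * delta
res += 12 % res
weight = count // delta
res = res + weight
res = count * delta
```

Transformed code:
count = v[25]
count = count % 91
count = res * 91
res = res + 12 % res
weight = count // 91
res = res + weight
res = count * 91

res = res + weight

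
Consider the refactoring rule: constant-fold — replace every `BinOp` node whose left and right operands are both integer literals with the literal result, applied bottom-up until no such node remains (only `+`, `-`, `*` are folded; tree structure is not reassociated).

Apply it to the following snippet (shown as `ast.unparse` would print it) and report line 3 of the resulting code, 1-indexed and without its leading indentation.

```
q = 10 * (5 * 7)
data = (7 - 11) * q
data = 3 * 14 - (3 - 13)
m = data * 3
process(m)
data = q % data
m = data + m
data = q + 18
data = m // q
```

data = 52

Transformed code:
q = 350
data = -4 * q
data = 52
m = data * 3
process(m)
data = q % data
m = data + m
data = q + 18
data = m // q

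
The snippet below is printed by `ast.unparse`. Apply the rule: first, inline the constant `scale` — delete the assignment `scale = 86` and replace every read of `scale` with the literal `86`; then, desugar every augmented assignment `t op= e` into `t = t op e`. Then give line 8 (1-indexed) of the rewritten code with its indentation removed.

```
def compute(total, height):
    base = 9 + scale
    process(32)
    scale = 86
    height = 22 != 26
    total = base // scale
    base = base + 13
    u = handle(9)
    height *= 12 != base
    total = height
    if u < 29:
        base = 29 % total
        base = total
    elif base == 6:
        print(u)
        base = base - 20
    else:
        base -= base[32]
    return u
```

Transformed code:
def compute(total, height):
    base = 9 + 86
    process(32)
    height = 22 != 26
    total = base // 86
    base = base + 13
    u = handle(9)
    height = height * (12 != base)
    total = height
    if u < 29:
        base = 29 % total
        base = total
    elif base == 6:
        print(u)
        base = base - 20
    else:
        base = base - base[32]
    return u

height = height * (12 != base)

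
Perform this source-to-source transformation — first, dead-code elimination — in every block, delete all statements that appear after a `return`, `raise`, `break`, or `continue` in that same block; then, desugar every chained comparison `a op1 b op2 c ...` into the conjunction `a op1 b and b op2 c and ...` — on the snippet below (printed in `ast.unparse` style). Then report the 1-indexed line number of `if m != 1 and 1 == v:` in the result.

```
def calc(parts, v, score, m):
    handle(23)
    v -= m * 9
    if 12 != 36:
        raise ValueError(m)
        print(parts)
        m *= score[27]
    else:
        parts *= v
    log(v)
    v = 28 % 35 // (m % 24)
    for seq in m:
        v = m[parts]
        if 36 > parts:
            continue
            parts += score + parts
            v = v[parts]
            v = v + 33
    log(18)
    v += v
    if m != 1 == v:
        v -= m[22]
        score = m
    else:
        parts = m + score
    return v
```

16

Transformed code:
def calc(parts, v, score, m):
    handle(23)
    v -= m * 9
    if 12 != 36:
        raise ValueError(m)
    else:
        parts *= v
    log(v)
    v = 28 % 35 // (m % 24)
    for seq in m:
        v = m[parts]
        if 36 > parts:
            continue
    log(18)
    v += v
    if m != 1 and 1 == v:
        v -= m[22]
        score = m
    else:
        parts = m + score
    return v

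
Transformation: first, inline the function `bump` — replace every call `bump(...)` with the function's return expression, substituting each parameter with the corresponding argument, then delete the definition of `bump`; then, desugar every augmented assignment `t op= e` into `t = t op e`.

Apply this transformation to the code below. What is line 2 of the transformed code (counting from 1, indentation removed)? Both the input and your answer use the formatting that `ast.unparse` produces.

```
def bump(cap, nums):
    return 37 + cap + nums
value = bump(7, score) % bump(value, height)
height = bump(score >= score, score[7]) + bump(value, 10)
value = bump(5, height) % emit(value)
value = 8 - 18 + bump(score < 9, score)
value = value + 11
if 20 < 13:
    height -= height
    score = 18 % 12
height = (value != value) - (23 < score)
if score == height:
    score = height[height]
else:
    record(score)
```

Transformed code:
value = (37 + 7 + score) % (37 + value + height)
height = 37 + (score >= score) + score[7] + (37 + value + 10)
value = (37 + 5 + height) % emit(value)
value = 8 - 18 + (37 + (score < 9) + score)
value = value + 11
if 20 < 13:
    height = height - height
    score = 18 % 12
height = (value != value) - (23 < score)
if score == height:
    score = height[height]
else:
    record(score)

height = 37 + (score >= score) + score[7] + (37 + value + 10)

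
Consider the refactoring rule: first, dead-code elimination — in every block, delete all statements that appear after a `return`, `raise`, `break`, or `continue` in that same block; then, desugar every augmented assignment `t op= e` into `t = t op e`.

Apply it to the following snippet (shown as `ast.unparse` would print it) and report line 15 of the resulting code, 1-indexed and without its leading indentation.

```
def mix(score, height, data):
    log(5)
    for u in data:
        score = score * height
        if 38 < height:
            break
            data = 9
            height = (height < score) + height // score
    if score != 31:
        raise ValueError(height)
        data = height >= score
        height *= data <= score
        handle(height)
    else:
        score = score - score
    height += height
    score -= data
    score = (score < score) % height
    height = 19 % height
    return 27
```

Transformed code:
def mix(score, height, data):
    log(5)
    for u in data:
        score = score * height
        if 38 < height:
            break
    if score != 31:
        raise ValueError(height)
    else:
        score = score - score
    height = height + height
    score = score - data
    score = (score < score) % height
    height = 19 % height
    return 27

return 27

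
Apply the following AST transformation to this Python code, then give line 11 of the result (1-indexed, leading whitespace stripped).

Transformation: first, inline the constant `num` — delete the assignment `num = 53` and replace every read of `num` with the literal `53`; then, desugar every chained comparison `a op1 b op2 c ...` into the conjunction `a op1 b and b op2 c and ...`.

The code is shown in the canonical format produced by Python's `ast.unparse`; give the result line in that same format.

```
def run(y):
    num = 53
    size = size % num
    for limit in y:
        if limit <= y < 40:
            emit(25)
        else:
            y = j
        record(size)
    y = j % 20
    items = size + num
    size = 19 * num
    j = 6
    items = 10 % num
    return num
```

Transformed code:
def run(y):
    size = size % 53
    for limit in y:
        if limit <= y and y < 40:
            emit(25)
        else:
            y = j
        record(size)
    y = j % 20
    items = size + 53
    size = 19 * 53
    j = 6
    items = 10 % 53
    return 53

size = 19 * 53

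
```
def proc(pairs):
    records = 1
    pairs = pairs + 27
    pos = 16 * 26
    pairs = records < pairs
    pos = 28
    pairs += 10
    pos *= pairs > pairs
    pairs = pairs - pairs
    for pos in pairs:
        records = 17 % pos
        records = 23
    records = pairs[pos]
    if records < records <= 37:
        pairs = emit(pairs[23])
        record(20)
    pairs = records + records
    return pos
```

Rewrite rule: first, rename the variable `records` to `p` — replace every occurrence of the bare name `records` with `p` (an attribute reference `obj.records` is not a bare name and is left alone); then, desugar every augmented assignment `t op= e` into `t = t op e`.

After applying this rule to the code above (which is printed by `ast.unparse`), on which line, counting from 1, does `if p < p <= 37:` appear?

14

Transformed code:
def proc(pairs):
    p = 1
    pairs = pairs + 27
    pos = 16 * 26
    pairs = p < pairs
    pos = 28
    pairs = pairs + 10
    pos = pos * (pairs > pairs)
    pairs = pairs - pairs
    for pos in pairs:
        p = 17 % pos
        p = 23
    p = pairs[pos]
    if p < p <= 37:
        pairs = emit(pairs[23])
        record(20)
    pairs = p + p
    return pos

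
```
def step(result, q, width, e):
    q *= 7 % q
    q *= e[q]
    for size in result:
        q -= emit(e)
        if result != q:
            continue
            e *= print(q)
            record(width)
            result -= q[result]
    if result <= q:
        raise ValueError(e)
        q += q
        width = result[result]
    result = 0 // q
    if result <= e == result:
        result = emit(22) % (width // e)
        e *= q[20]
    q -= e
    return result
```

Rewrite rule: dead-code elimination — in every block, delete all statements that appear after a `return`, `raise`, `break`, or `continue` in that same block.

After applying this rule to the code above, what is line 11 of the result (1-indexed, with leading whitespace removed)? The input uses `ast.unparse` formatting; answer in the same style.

Transformed code:
def step(result, q, width, e):
    q *= 7 % q
    q *= e[q]
    for size in result:
        q -= emit(e)
        if result != q:
            continue
    if result <= q:
        raise ValueError(e)
    result = 0 // q
    if result <= e == result:
        result = emit(22) % (width // e)
        e *= q[20]
    q -= e
    return result

if result <= e == result:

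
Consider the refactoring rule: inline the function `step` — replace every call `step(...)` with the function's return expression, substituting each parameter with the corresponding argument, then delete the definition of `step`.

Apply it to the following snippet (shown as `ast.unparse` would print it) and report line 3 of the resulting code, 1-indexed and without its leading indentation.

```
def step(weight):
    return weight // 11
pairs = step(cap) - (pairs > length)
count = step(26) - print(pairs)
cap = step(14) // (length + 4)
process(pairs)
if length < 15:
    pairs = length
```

cap = 14 // 11 // (length + 4)

Transformed code:
pairs = cap // 11 - (pairs > length)
count = 26 // 11 - print(pairs)
cap = 14 // 11 // (length + 4)
process(pairs)
if length < 15:
    pairs = length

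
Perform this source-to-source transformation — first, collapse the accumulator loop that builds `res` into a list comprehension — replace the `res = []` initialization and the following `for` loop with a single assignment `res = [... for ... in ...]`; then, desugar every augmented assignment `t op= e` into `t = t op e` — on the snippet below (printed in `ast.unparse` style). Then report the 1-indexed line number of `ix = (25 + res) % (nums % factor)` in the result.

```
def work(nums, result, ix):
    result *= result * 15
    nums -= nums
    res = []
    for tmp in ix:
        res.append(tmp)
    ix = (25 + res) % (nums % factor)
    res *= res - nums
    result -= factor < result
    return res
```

Transformed code:
def work(nums, result, ix):
    result = result * (result * 15)
    nums = nums - nums
    res = [tmp for tmp in ix]
    ix = (25 + res) % (nums % factor)
    res = res * (res - nums)
    result = result - (factor < result)
    return res

5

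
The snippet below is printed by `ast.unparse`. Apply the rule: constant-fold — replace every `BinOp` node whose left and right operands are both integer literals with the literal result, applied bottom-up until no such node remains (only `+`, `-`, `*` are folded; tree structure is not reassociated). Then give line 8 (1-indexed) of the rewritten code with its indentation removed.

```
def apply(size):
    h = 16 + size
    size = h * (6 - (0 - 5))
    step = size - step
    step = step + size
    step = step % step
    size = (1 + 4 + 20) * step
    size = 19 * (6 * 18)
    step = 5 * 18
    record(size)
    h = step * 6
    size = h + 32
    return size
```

size = 2052

Transformed code:
def apply(size):
    h = 16 + size
    size = h * 11
    step = size - step
    step = step + size
    step = step % step
    size = 25 * step
    size = 2052
    step = 90
    record(size)
    h = step * 6
    size = h + 32
    return size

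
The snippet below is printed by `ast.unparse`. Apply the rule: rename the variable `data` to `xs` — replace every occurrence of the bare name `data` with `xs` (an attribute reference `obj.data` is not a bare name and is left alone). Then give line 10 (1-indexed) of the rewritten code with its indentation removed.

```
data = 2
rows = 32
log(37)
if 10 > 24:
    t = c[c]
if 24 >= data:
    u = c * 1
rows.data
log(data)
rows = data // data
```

rows = xs // xs

Transformed code:
xs = 2
rows = 32
log(37)
if 10 > 24:
    t = c[c]
if 24 >= xs:
    u = c * 1
rows.data
log(xs)
rows = xs // xs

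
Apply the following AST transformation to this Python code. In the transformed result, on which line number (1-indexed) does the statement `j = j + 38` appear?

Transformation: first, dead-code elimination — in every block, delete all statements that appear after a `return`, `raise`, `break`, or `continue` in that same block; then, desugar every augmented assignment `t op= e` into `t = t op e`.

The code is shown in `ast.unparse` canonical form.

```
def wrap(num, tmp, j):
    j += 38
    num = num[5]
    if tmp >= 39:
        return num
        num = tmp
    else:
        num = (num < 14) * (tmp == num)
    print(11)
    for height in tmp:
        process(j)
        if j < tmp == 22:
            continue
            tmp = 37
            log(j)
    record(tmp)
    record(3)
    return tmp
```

Transformed code:
def wrap(num, tmp, j):
    j = j + 38
    num = num[5]
    if tmp >= 39:
        return num
    else:
        num = (num < 14) * (tmp == num)
    print(11)
    for height in tmp:
        process(j)
        if j < tmp == 22:
            continue
    record(tmp)
    record(3)
    return tmp

2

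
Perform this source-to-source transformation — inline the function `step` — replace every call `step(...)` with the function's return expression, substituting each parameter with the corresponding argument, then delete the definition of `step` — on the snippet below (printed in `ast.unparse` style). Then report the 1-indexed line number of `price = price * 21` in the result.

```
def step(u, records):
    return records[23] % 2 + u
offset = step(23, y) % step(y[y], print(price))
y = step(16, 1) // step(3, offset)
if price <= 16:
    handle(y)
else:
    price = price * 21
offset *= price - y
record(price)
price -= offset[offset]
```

Transformed code:
offset = (y[23] % 2 + 23) % (print(price)[23] % 2 + y[y])
y = (1[23] % 2 + 16) // (offset[23] % 2 + 3)
if price <= 16:
    handle(y)
else:
    price = price * 21
offset *= price - y
record(price)
price -= offset[offset]

6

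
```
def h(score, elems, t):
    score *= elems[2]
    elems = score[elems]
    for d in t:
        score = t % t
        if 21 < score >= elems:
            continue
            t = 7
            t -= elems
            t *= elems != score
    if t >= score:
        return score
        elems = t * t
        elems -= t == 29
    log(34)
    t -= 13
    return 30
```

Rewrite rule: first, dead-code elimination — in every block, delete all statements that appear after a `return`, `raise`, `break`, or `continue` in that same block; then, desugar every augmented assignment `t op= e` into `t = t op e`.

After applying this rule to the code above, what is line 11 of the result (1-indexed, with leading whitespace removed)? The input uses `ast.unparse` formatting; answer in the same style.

Transformed code:
def h(score, elems, t):
    score = score * elems[2]
    elems = score[elems]
    for d in t:
        score = t % t
        if 21 < score >= elems:
            continue
    if t >= score:
        return score
    log(34)
    t = t - 13
    return 30

t = t - 13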